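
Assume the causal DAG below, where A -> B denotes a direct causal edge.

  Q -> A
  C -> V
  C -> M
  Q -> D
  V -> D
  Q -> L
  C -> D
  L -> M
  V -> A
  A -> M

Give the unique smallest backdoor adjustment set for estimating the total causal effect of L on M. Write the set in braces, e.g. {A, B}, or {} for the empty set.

Variables eligible for adjustment (non-descendants of L, excluding L and M): {A, C, D, Q, V}.
Backdoor paths from L to M:
  P1: L <- Q -> D <- C -> V -> A -> M
  P2: L <- Q -> D <- C -> M
  P3: L <- Q -> D <- V <- C -> M
  P4: L <- Q -> D <- V -> A -> M
  P5: L <- Q -> A <- V <- C -> M
  P6: L <- Q -> A <- V -> D <- C -> M
  P7: L <- Q -> A -> M
The empty set is not sufficient: P7 (L <- Q -> A -> M) has no collider blocking it and no conditioned non-collider, so it is open.
Try {Q}:
  P1: blocked at fork node Q ∈ conditioning set.
  P2: blocked at fork node Q ∈ conditioning set.
  P3: blocked at fork node Q ∈ conditioning set.
  P4: blocked at fork node Q ∈ conditioning set.
  P5: blocked at fork node Q ∈ conditioning set.
  P6: blocked at fork node Q ∈ conditioning set.
  P7: blocked at fork node Q ∈ conditioning set.
{Q} contains no descendant of L and blocks every backdoor path.
No other singleton works — e.g. {C} leaves P7 open — so {Q} is the unique smallest valid adjustment set.

{Q}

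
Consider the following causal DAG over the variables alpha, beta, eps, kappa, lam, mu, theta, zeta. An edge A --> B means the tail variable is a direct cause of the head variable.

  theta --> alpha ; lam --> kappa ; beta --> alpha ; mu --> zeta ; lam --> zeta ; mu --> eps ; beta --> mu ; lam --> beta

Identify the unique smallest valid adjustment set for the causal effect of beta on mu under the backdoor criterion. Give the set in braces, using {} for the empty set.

Variables eligible for adjustment (non-descendants of beta, excluding beta and mu): {kappa, lam, theta}.
Backdoor paths from beta to mu:
  P1: beta <- lam -> zeta <- mu
Each backdoor path contains an unconditioned collider, so every path is already blocked with the empty conditioning set:
  P1: blocked at collider zeta (neither it nor any descendant is in the conditioning set).
The empty set is therefore the unique smallest valid set.

{}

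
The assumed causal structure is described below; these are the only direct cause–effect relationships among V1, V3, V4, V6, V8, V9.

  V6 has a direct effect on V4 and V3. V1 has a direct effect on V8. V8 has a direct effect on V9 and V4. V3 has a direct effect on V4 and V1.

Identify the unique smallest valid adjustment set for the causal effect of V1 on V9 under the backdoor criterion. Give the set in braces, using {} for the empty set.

Variables eligible for adjustment (non-descendants of V1, excluding V1 and V9): {V3, V6}.
Backdoor paths from V1 to V9:
  P1: V1 <- V3 <- V6 -> V4 <- V8 -> V9
  P2: V1 <- V3 -> V4 <- V8 -> V9
Each backdoor path contains an unconditioned collider, so every path is already blocked with the empty conditioning set:
  P1: blocked at collider V4 (neither it nor any descendant is in the conditioning set).
  P2: blocked at collider V4 (neither it nor any descendant is in the conditioning set).
The empty set is therefore the unique smallest valid set.

{}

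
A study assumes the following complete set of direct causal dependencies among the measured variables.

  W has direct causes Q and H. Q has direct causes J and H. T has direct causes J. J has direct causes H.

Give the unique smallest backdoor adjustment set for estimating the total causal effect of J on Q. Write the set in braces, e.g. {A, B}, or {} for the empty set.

Variables eligible for adjustment (non-descendants of J, excluding J and Q): {H}.
Backdoor paths from J to Q:
  P1: J <- H -> Q
  P2: J <- H -> W <- Q
The empty set is not sufficient: P1 (J <- H -> Q) has no collider blocking it and no conditioned non-collider, so it is open.
Try {H}:
  P1: blocked at fork node H ∈ conditioning set.
  P2: blocked at fork node H ∈ conditioning set.
{H} contains no descendant of J and blocks every backdoor path.
{H} is the unique smallest valid adjustment set.

{H}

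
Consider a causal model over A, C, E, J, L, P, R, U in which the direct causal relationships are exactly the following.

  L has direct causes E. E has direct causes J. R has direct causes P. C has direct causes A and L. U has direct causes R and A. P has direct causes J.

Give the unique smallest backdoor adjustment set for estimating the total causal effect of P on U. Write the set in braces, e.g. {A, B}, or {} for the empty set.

Variables eligible for adjustment (non-descendants of P, excluding P and U): {A, C, E, J, L}.
Backdoor paths from P to U:
  P1: P <- J -> E -> L -> C <- A -> U
Each backdoor path contains an unconditioned collider, so every path is already blocked with the empty conditioning set:
  P1: blocked at collider C (neither it nor any descendant is in the conditioning set).
The empty set is therefore the unique smallest valid set.

{}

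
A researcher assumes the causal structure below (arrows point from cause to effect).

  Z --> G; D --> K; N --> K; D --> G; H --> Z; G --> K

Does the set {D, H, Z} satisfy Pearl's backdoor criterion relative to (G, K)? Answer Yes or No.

Backdoor paths from G to K (paths whose first edge points into G):
  P1: G <- D -> K
Condition 1 (no descendant of G in the set): holds — descendants of G are {K}; none are in {D, H, Z}.
Condition 2 (every backdoor path blocked by {D, H, Z}):
  P1: blocked at fork node D ∈ conditioning set.
{D, H, Z} satisfies the backdoor criterion.

Yes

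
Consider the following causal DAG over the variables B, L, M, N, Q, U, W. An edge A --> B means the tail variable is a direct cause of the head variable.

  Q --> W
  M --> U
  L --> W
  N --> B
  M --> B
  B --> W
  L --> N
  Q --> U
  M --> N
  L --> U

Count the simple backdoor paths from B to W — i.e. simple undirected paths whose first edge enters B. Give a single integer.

8

A backdoor path from B to W is any simple undirected path whose first edge points into B (i.e. leaves B via a parent).
Parents of B: {M, N}.
Enumerating:
  P1: B <- M -> U <- L -> W
  P2: B <- M -> U <- Q -> W
  P3: B <- M -> N <- L -> U <- Q -> W
  P4: B <- M -> N <- L -> W
  P5: B <- N <- M -> U <- L -> W
  P6: B <- N <- M -> U <- Q -> W
  P7: B <- N <- L -> U <- Q -> W
  P8: B <- N <- L -> W
That exhausts the simple backdoor paths. Count: 8.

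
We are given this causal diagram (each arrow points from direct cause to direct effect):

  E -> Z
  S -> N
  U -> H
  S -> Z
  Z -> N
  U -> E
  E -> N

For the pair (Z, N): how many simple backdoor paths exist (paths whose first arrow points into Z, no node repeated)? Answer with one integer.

A backdoor path from Z to N is any simple undirected path whose first edge points into Z (i.e. leaves Z via a parent).
Parents of Z: {E, S}.
Enumerating:
  P1: Z <- S -> N
  P2: Z <- E -> N
That exhausts the simple backdoor paths. Count: 2.

2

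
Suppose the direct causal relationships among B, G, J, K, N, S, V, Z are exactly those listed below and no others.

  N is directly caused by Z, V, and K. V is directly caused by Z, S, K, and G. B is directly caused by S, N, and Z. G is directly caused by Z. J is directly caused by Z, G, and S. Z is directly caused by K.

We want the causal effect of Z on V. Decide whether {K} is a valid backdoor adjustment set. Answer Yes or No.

Backdoor paths from Z to V (paths whose first edge points into Z):
  P1: Z <- K -> V
  P2: Z <- K -> N <- V
  P3: Z <- K -> N -> B <- S -> V
  P4: Z <- K -> N -> B <- S -> J <- G -> V
Condition 1 (no descendant of Z in the set): holds — descendants of Z are {B, G, J, N, V}; none are in {K}.
Condition 2 (every backdoor path blocked by {K}):
  P1: blocked at fork node K ∈ conditioning set.
  P2: blocked at fork node K ∈ conditioning set.
  P3: blocked at fork node K ∈ conditioning set.
  P4: blocked at fork node K ∈ conditioning set.
{K} satisfies the backdoor criterion.

Yes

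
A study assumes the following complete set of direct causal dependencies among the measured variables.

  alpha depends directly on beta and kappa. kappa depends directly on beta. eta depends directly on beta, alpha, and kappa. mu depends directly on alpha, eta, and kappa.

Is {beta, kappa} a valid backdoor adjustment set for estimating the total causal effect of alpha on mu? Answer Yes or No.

Backdoor paths from alpha to mu (paths whose first edge points into alpha):
  P1: alpha <- beta -> kappa -> eta -> mu
  P2: alpha <- beta -> kappa -> mu
  P3: alpha <- beta -> eta <- kappa -> mu
  P4: alpha <- beta -> eta -> mu
  P5: alpha <- kappa <- beta -> eta -> mu
  P6: alpha <- kappa -> eta -> mu
  P7: alpha <- kappa -> mu
Condition 1 (no descendant of alpha in the set): holds — descendants of alpha are {eta, mu}; none are in {beta, kappa}.
Condition 2 (every backdoor path blocked by {beta, kappa}):
  P1: blocked at fork node beta ∈ conditioning set.
  P2: blocked at fork node beta ∈ conditioning set.
  P3: blocked at fork node beta ∈ conditioning set.
  P4: blocked at fork node beta ∈ conditioning set.
  P5: blocked at chain node kappa ∈ conditioning set.
  P6: blocked at fork node kappa ∈ conditioning set.
  P7: blocked at fork node kappa ∈ conditioning set.
{beta, kappa} satisfies the backdoor criterion.

Yes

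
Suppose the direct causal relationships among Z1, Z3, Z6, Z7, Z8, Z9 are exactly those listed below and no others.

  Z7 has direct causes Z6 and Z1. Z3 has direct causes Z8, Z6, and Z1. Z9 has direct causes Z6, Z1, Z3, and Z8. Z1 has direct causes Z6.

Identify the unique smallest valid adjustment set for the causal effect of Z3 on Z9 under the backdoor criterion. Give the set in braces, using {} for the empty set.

{Z1, Z6, Z8}

Variables eligible for adjustment (non-descendants of Z3, excluding Z3 and Z9): {Z1, Z6, Z7, Z8}.
Backdoor paths from Z3 to Z9:
  P1: Z3 <- Z6 -> Z1 -> Z9
  P2: Z3 <- Z6 -> Z9
  P3: Z3 <- Z6 -> Z7 <- Z1 -> Z9
  P4: Z3 <- Z8 -> Z9
  P5: Z3 <- Z1 <- Z6 -> Z9
  P6: Z3 <- Z1 -> Z9
  P7: Z3 <- Z1 -> Z7 <- Z6 -> Z9
The empty set is not sufficient: P1 (Z3 <- Z6 -> Z1 -> Z9) has no collider blocking it and no conditioned non-collider, so it is open.
Try {Z1, Z6, Z8}:
  P1: blocked at fork node Z6 ∈ conditioning set.
  P2: blocked at fork node Z6 ∈ conditioning set.
  P3: blocked at fork node Z6 ∈ conditioning set.
  P4: blocked at fork node Z8 ∈ conditioning set.
  P5: blocked at chain node Z1 ∈ conditioning set.
  P6: blocked at fork node Z1 ∈ conditioning set.
  P7: blocked at fork node Z1 ∈ conditioning set.
{Z1, Z6, Z8} contains no descendant of Z3 and blocks every backdoor path.
Every element of {Z1, Z6, Z8} is needed (dropping Z1 leaves P6 open; dropping Z6 leaves P2 open; dropping Z8 leaves P4 open), so no proper subset is valid.
Among all size-3 subsets of the eligible variables, only {Z1, Z6, Z8} blocks every backdoor path, so it is the unique smallest valid adjustment set.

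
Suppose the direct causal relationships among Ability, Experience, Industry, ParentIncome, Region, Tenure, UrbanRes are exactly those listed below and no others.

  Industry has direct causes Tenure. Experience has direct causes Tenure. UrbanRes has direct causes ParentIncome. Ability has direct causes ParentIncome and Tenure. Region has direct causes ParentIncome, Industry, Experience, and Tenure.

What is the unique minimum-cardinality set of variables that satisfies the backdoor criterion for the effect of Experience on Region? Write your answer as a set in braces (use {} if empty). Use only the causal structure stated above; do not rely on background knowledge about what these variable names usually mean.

Variables eligible for adjustment (non-descendants of Experience, excluding Experience and Region): {Ability, Industry, ParentIncome, Tenure, UrbanRes}.
Backdoor paths from Experience to Region:
  P1: Experience <- Tenure -> Ability <- ParentIncome -> Region
  P2: Experience <- Tenure -> Industry -> Region
  P3: Experience <- Tenure -> Region
The empty set is not sufficient: P2 (Experience <- Tenure -> Industry -> Region) has no collider blocking it and no conditioned non-collider, so it is open.
Try {Tenure}:
  P1: blocked at fork node Tenure ∈ conditioning set.
  P2: blocked at fork node Tenure ∈ conditioning set.
  P3: blocked at fork node Tenure ∈ conditioning set.
{Tenure} contains no descendant of Experience and blocks every backdoor path.
No other singleton works — e.g. {ParentIncome} leaves P2 open — so {Tenure} is the unique smallest valid adjustment set.

{Tenure}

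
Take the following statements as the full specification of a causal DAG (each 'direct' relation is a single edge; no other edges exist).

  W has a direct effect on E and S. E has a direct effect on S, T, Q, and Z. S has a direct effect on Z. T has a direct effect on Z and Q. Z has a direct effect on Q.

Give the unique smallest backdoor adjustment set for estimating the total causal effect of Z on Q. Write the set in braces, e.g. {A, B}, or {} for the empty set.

Variables eligible for adjustment (non-descendants of Z, excluding Z and Q): {E, S, T, W}.
Backdoor paths from Z to Q:
  P1: Z <- E -> T -> Q
  P2: Z <- E -> Q
  P3: Z <- T <- E -> Q
  P4: Z <- T -> Q
  P5: Z <- S <- W -> E -> T -> Q
  P6: Z <- S <- W -> E -> Q
  P7: Z <- S <- E -> T -> Q
  P8: Z <- S <- E -> Q
The empty set is not sufficient: P1 (Z <- E -> T -> Q) has no collider blocking it and no conditioned non-collider, so it is open.
Try {E, T}:
  P1: blocked at fork node E ∈ conditioning set.
  P2: blocked at fork node E ∈ conditioning set.
  P3: blocked at chain node T ∈ conditioning set.
  P4: blocked at fork node T ∈ conditioning set.
  P5: blocked at chain node E ∈ conditioning set.
  P6: blocked at chain node E ∈ conditioning set.
  P7: blocked at fork node E ∈ conditioning set.
  P8: blocked at fork node E ∈ conditioning set.
{E, T} contains no descendant of Z and blocks every backdoor path.
Every element of {E, T} is needed (dropping E leaves P2 open; dropping T leaves P4 open), so no proper subset is valid.
Among all size-2 subsets of the eligible variables, only {E, T} blocks every backdoor path, so it is the unique smallest valid adjustment set.

{E, T}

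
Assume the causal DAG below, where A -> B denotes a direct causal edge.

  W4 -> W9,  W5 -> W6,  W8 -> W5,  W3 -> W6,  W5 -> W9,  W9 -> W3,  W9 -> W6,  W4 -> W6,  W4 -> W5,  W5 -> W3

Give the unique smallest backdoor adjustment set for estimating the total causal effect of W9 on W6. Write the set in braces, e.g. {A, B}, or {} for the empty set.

{W4, W5}

Variables eligible for adjustment (non-descendants of W9, excluding W9 and W6): {W4, W5, W8}.
Backdoor paths from W9 to W6:
  P1: W9 <- W4 -> W5 -> W3 -> W6
  P2: W9 <- W4 -> W5 -> W6
  P3: W9 <- W4 -> W6
  P4: W9 <- W5 <- W4 -> W6
  P5: W9 <- W5 -> W3 -> W6
  P6: W9 <- W5 -> W6
The empty set is not sufficient: P1 (W9 <- W4 -> W5 -> W3 -> W6) has no collider blocking it and no conditioned non-collider, so it is open.
Try {W4, W5}:
  P1: blocked at fork node W4 ∈ conditioning set.
  P2: blocked at fork node W4 ∈ conditioning set.
  P3: blocked at fork node W4 ∈ conditioning set.
  P4: blocked at chain node W5 ∈ conditioning set.
  P5: blocked at fork node W5 ∈ conditioning set.
  P6: blocked at fork node W5 ∈ conditioning set.
{W4, W5} contains no descendant of W9 and blocks every backdoor path.
Every element of {W4, W5} is needed (dropping W4 leaves P3 open; dropping W5 leaves P5 open), so no proper subset is valid.
Among all size-2 subsets of the eligible variables, only {W4, W5} blocks every backdoor path, so it is the unique smallest valid adjustment set.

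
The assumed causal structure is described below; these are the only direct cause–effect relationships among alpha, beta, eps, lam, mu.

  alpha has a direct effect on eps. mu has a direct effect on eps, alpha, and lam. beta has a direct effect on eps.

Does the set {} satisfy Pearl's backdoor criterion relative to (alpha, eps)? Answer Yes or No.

No

Backdoor paths from alpha to eps (paths whose first edge points into alpha):
  P1: alpha <- mu -> eps
Condition 1 (no descendant of alpha in the set): holds — descendants of alpha are {eps}; none are in {}.
Condition 2 (every backdoor path blocked by {}):
  P1: open — no interior node is in the conditioning set.
{} does not satisfy the backdoor criterion.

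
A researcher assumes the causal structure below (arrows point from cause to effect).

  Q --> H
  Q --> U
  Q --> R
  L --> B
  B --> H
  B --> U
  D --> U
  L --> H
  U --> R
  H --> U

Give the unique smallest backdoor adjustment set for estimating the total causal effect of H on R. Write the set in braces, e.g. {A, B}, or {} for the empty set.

Variables eligible for adjustment (non-descendants of H, excluding H and R): {B, D, L, Q}.
Backdoor paths from H to R:
  P1: H <- Q -> U -> R
  P2: H <- Q -> R
  P3: H <- L -> B -> U <- Q -> R
  P4: H <- L -> B -> U -> R
  P5: H <- B -> U <- Q -> R
  P6: H <- B -> U -> R
The empty set is not sufficient: P1 (H <- Q -> U -> R) has no collider blocking it and no conditioned non-collider, so it is open.
Try {B, Q}:
  P1: blocked at fork node Q ∈ conditioning set.
  P2: blocked at fork node Q ∈ conditioning set.
  P3: blocked at chain node B ∈ conditioning set.
  P4: blocked at chain node B ∈ conditioning set.
  P5: blocked at fork node B ∈ conditioning set.
  P6: blocked at fork node B ∈ conditioning set.
{B, Q} contains no descendant of H and blocks every backdoor path.
Every element of {B, Q} is needed (dropping B leaves P4 open; dropping Q leaves P1 open), so no proper subset is valid.
Among all size-2 subsets of the eligible variables, only {B, Q} blocks every backdoor path, so it is the unique smallest valid adjustment set.

{B, Q}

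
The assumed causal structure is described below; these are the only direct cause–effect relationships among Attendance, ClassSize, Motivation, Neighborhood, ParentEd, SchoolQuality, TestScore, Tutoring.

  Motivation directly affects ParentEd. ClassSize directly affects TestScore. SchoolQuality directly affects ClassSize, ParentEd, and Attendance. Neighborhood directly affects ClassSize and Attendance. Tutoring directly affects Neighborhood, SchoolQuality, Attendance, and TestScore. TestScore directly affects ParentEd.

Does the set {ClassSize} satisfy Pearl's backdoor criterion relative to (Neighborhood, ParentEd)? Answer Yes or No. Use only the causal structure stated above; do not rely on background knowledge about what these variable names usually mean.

No

Backdoor paths from Neighborhood to ParentEd (paths whose first edge points into Neighborhood):
  P1: Neighborhood <- Tutoring -> SchoolQuality -> ClassSize -> TestScore -> ParentEd
  P2: Neighborhood <- Tutoring -> SchoolQuality -> ParentEd
  P3: Neighborhood <- Tutoring -> TestScore <- ClassSize <- SchoolQuality -> ParentEd
  P4: Neighborhood <- Tutoring -> TestScore -> ParentEd
  P5: Neighborhood <- Tutoring -> Attendance <- SchoolQuality -> ClassSize -> TestScore -> ParentEd
  P6: Neighborhood <- Tutoring -> Attendance <- SchoolQuality -> ParentEd
Condition 1 (no descendant of Neighborhood in the set): FAILS — ClassSize is a descendant of Neighborhood.
Condition 2 (every backdoor path blocked by {ClassSize}):
  P1: blocked at chain node ClassSize ∈ conditioning set.
  P2: open — no interior node is in the conditioning set.
  P3: blocked at collider TestScore (neither it nor any descendant is in the conditioning set).
  P4: open — no interior node is in the conditioning set.
  P5: blocked at collider Attendance (neither it nor any descendant is in the conditioning set).
  P6: blocked at collider Attendance (neither it nor any descendant is in the conditioning set).
{ClassSize} does not satisfy the backdoor criterion.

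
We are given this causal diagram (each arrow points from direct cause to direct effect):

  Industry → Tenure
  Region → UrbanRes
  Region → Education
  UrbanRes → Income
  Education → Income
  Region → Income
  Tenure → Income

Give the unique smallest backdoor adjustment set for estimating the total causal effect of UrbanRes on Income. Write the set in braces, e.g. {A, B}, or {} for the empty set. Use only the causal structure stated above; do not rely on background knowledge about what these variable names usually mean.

Variables eligible for adjustment (non-descendants of UrbanRes, excluding UrbanRes and Income): {Education, Industry, Region, Tenure}.
Backdoor paths from UrbanRes to Income:
  P1: UrbanRes <- Region -> Education -> Income
  P2: UrbanRes <- Region -> Income
The empty set is not sufficient: P1 (UrbanRes <- Region -> Education -> Income) has no collider blocking it and no conditioned non-collider, so it is open.
Try {Region}:
  P1: blocked at fork node Region ∈ conditioning set.
  P2: blocked at fork node Region ∈ conditioning set.
{Region} contains no descendant of UrbanRes and blocks every backdoor path.
No other singleton works — e.g. {Industry} leaves P1 open — so {Region} is the unique smallest valid adjustment set.

{Region}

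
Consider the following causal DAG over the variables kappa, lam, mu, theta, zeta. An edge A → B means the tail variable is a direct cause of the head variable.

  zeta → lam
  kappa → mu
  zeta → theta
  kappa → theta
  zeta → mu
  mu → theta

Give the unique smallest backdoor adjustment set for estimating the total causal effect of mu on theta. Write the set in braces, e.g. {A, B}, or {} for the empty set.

{kappa, zeta}

Variables eligible for adjustment (non-descendants of mu, excluding mu and theta): {kappa, lam, zeta}.
Backdoor paths from mu to theta:
  P1: mu <- zeta -> theta
  P2: mu <- kappa -> theta
The empty set is not sufficient: P1 (mu <- zeta -> theta) has no collider blocking it and no conditioned non-collider, so it is open.
Try {kappa, zeta}:
  P1: blocked at fork node zeta ∈ conditioning set.
  P2: blocked at fork node kappa ∈ conditioning set.
{kappa, zeta} contains no descendant of mu and blocks every backdoor path.
Every element of {kappa, zeta} is needed (dropping kappa leaves P2 open; dropping zeta leaves P1 open), so no proper subset is valid.
Among all size-2 subsets of the eligible variables, only {kappa, zeta} blocks every backdoor path, so it is the unique smallest valid adjustment set.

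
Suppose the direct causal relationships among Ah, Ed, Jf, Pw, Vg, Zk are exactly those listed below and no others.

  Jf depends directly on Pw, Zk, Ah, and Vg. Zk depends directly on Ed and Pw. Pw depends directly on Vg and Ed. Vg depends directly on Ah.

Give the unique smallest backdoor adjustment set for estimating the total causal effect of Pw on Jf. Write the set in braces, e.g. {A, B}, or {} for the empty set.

Variables eligible for adjustment (non-descendants of Pw, excluding Pw and Jf): {Ah, Ed, Vg}.
Backdoor paths from Pw to Jf:
  P1: Pw <- Ed -> Zk -> Jf
  P2: Pw <- Vg <- Ah -> Jf
  P3: Pw <- Vg -> Jf
The empty set is not sufficient: P1 (Pw <- Ed -> Zk -> Jf) has no collider blocking it and no conditioned non-collider, so it is open.
Try {Ed, Vg}:
  P1: blocked at fork node Ed ∈ conditioning set.
  P2: blocked at chain node Vg ∈ conditioning set.
  P3: blocked at fork node Vg ∈ conditioning set.
{Ed, Vg} contains no descendant of Pw and blocks every backdoor path.
Every element of {Ed, Vg} is needed (dropping Ed leaves P1 open; dropping Vg leaves P2 open), so no proper subset is valid.
Among all size-2 subsets of the eligible variables, only {Ed, Vg} blocks every backdoor path, so it is the unique smallest valid adjustment set.

{Ed, Vg}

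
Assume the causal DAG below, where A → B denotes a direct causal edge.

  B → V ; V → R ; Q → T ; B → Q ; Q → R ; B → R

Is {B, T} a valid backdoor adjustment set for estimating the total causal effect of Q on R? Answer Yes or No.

No

Backdoor paths from Q to R (paths whose first edge points into Q):
  P1: Q <- B -> V -> R
  P2: Q <- B -> R
Condition 1 (no descendant of Q in the set): FAILS — T is a descendant of Q.
Condition 2 (every backdoor path blocked by {B, T}):
  P1: blocked at fork node B ∈ conditioning set.
  P2: blocked at fork node B ∈ conditioning set.
{B, T} does not satisfy the backdoor criterion.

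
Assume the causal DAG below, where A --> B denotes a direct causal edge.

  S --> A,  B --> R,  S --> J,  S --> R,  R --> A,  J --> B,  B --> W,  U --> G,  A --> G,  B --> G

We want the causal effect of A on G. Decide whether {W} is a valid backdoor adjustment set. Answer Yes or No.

No

Backdoor paths from A to G (paths whose first edge points into A):
  P1: A <- S -> J -> B -> G
  P2: A <- S -> R <- B -> G
  P3: A <- R <- S -> J -> B -> G
  P4: A <- R <- B -> G
Condition 1 (no descendant of A in the set): holds — descendants of A are {G}; none are in {W}.
Condition 2 (every backdoor path blocked by {W}):
  P1: open — no interior node is in the conditioning set.
  P2: blocked at collider R (neither it nor any descendant is in the conditioning set).
  P3: open — no interior node is in the conditioning set.
  P4: open — no interior node is in the conditioning set.
{W} does not satisfy the backdoor criterion.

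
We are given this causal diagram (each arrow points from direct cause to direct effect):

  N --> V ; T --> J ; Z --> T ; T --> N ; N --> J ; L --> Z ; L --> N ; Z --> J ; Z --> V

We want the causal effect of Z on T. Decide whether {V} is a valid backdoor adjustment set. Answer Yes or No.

No

Backdoor paths from Z to T (paths whose first edge points into Z):
  P1: Z <- L -> N <- T
  P2: Z <- L -> N -> J <- T
Condition 1 (no descendant of Z in the set): FAILS — V is a descendant of Z.
Condition 2 (every backdoor path blocked by {V}):
  P1: open — collider(s) N are conditioned on (or have a conditioned descendant) and no non-collider on the path is in the set.
  P2: blocked at collider J (neither it nor any descendant is in the conditioning set).
{V} does not satisfy the backdoor criterion.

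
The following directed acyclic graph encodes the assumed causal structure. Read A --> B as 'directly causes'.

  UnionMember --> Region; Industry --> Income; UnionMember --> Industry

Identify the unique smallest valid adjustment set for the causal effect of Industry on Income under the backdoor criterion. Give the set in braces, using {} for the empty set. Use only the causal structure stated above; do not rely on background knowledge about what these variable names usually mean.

Variables eligible for adjustment (non-descendants of Industry, excluding Industry and Income): {Region, UnionMember}.
Backdoor paths from Industry to Income:
  (none)
With no backdoor paths the empty set already satisfies the criterion, and it is trivially minimal.

{}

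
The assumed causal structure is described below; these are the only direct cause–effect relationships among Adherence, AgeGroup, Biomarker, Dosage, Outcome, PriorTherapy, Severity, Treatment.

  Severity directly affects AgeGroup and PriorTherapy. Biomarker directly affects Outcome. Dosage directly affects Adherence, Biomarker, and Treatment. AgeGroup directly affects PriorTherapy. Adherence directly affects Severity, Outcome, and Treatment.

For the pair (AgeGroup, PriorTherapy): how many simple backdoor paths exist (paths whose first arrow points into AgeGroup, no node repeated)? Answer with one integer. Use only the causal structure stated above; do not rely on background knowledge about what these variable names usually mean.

1

A backdoor path from AgeGroup to PriorTherapy is any simple undirected path whose first edge points into AgeGroup (i.e. leaves AgeGroup via a parent).
Parents of AgeGroup: {Severity}.
Enumerating:
  P1: AgeGroup <- Severity -> PriorTherapy
That exhausts the simple backdoor paths. Count: 1.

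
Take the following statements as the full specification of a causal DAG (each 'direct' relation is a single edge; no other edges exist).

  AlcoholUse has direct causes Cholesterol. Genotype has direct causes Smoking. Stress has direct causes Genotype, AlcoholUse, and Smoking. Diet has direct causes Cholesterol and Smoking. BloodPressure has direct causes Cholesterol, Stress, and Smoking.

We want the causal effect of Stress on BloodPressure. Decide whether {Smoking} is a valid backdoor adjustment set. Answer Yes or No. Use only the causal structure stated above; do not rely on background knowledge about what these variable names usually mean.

Backdoor paths from Stress to BloodPressure (paths whose first edge points into Stress):
  P1: Stress <- Smoking -> BloodPressure
  P2: Stress <- Smoking -> Diet <- Cholesterol -> BloodPressure
  P3: Stress <- Genotype <- Smoking -> BloodPressure
  P4: Stress <- Genotype <- Smoking -> Diet <- Cholesterol -> BloodPressure
  P5: Stress <- AlcoholUse <- Cholesterol -> BloodPressure
  P6: Stress <- AlcoholUse <- Cholesterol -> Diet <- Smoking -> BloodPressure
Condition 1 (no descendant of Stress in the set): holds — descendants of Stress are {BloodPressure}; none are in {Smoking}.
Condition 2 (every backdoor path blocked by {Smoking}):
  P1: blocked at fork node Smoking ∈ conditioning set.
  P2: blocked at fork node Smoking ∈ conditioning set.
  P3: blocked at fork node Smoking ∈ conditioning set.
  P4: blocked at fork node Smoking ∈ conditioning set.
  P5: open — no interior node is in the conditioning set.
  P6: blocked at collider Diet (neither it nor any descendant is in the conditioning set).
{Smoking} does not satisfy the backdoor criterion.

No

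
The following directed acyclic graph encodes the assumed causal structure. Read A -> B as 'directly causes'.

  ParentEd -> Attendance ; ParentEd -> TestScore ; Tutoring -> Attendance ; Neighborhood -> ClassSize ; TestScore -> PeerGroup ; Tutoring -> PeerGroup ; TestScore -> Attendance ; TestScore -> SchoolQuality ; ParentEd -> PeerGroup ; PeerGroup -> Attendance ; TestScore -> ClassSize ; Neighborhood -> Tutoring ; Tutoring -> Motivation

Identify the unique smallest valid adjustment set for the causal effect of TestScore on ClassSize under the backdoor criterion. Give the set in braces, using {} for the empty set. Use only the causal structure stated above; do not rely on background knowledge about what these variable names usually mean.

{}

Variables eligible for adjustment (non-descendants of TestScore, excluding TestScore and ClassSize): {Motivation, Neighborhood, ParentEd, Tutoring}.
Backdoor paths from TestScore to ClassSize:
  P1: TestScore <- ParentEd -> PeerGroup <- Tutoring <- Neighborhood -> ClassSize
  P2: TestScore <- ParentEd -> PeerGroup -> Attendance <- Tutoring <- Neighborhood -> ClassSize
  P3: TestScore <- ParentEd -> Attendance <- Tutoring <- Neighborhood -> ClassSize
  P4: TestScore <- ParentEd -> Attendance <- PeerGroup <- Tutoring <- Neighborhood -> ClassSize
Each backdoor path contains an unconditioned collider, so every path is already blocked with the empty conditioning set:
  P1: blocked at collider PeerGroup (neither it nor any descendant is in the conditioning set).
  P2: blocked at collider Attendance (neither it nor any descendant is in the conditioning set).
  P3: blocked at collider Attendance (neither it nor any descendant is in the conditioning set).
  P4: blocked at collider Attendance (neither it nor any descendant is in the conditioning set).
The empty set is therefore the unique smallest valid set.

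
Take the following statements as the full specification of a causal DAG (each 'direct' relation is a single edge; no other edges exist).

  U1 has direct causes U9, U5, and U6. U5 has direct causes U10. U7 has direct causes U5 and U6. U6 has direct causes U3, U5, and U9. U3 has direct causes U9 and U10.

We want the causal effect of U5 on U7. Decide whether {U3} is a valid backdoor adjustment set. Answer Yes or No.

Backdoor paths from U5 to U7 (paths whose first edge points into U5):
  P1: U5 <- U10 -> U3 <- U9 -> U6 -> U7
  P2: U5 <- U10 -> U3 <- U9 -> U1 <- U6 -> U7
  P3: U5 <- U10 -> U3 -> U6 -> U7
Condition 1 (no descendant of U5 in the set): holds — descendants of U5 are {U1, U6, U7}; none are in {U3}.
Condition 2 (every backdoor path blocked by {U3}):
  P1: open — collider(s) U3 are conditioned on (or have a conditioned descendant) and no non-collider on the path is in the set.
  P2: blocked at collider U1 (neither it nor any descendant is in the conditioning set).
  P3: blocked at chain node U3 ∈ conditioning set.
{U3} does not satisfy the backdoor criterion.

No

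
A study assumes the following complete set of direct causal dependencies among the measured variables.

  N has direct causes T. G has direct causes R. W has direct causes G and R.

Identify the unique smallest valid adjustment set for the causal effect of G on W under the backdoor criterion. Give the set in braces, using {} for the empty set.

Variables eligible for adjustment (non-descendants of G, excluding G and W): {N, R, T}.
Backdoor paths from G to W:
  P1: G <- R -> W
The empty set is not sufficient: P1 (G <- R -> W) has no collider blocking it and no conditioned non-collider, so it is open.
Try {R}:
  P1: blocked at fork node R ∈ conditioning set.
{R} contains no descendant of G and blocks every backdoor path.
No other singleton works — e.g. {T} leaves P1 open — so {R} is the unique smallest valid adjustment set.

{R}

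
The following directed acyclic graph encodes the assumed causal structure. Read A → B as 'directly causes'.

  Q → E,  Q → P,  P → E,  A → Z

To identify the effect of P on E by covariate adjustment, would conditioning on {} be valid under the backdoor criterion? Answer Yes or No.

Backdoor paths from P to E (paths whose first edge points into P):
  P1: P <- Q -> E
Condition 1 (no descendant of P in the set): holds — descendants of P are {E}; none are in {}.
Condition 2 (every backdoor path blocked by {}):
  P1: open — no interior node is in the conditioning set.
{} does not satisfy the backdoor criterion.

No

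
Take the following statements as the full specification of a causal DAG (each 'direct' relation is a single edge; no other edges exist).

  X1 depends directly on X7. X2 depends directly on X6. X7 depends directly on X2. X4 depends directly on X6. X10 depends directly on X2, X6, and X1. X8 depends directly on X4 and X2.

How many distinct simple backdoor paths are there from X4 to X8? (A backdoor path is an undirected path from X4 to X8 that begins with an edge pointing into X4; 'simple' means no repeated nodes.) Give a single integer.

3

A backdoor path from X4 to X8 is any simple undirected path whose first edge points into X4 (i.e. leaves X4 via a parent).
Parents of X4: {X6}.
Enumerating:
  P1: X4 <- X6 -> X2 -> X8
  P2: X4 <- X6 -> X10 <- X2 -> X8
  P3: X4 <- X6 -> X10 <- X1 <- X7 <- X2 -> X8
That exhausts the simple backdoor paths. Count: 3.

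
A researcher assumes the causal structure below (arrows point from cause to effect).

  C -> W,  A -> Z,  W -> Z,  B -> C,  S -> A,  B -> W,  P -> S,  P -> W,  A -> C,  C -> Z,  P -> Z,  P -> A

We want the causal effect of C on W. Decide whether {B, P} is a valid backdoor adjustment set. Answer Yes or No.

Yes

Backdoor paths from C to W (paths whose first edge points into C):
  P1: C <- A <- P -> W
  P2: C <- A <- P -> Z <- W
  P3: C <- A <- S <- P -> W
  P4: C <- A <- S <- P -> Z <- W
  P5: C <- A -> Z <- P -> W
  P6: C <- A -> Z <- W
  P7: C <- B -> W
Condition 1 (no descendant of C in the set): holds — descendants of C are {W, Z}; none are in {B, P}.
Condition 2 (every backdoor path blocked by {B, P}):
  P1: blocked at fork node P ∈ conditioning set.
  P2: blocked at fork node P ∈ conditioning set.
  P3: blocked at fork node P ∈ conditioning set.
  P4: blocked at fork node P ∈ conditioning set.
  P5: blocked at collider Z (neither it nor any descendant is in the conditioning set).
  P6: blocked at collider Z (neither it nor any descendant is in the conditioning set).
  P7: blocked at fork node B ∈ conditioning set.
{B, P} satisfies the backdoor criterion.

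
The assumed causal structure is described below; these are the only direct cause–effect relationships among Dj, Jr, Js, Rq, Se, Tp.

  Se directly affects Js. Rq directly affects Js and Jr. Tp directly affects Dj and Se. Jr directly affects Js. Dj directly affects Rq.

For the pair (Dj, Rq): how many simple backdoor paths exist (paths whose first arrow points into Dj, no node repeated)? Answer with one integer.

A backdoor path from Dj to Rq is any simple undirected path whose first edge points into Dj (i.e. leaves Dj via a parent).
Parents of Dj: {Tp}.
Enumerating:
  P1: Dj <- Tp -> Se -> Js <- Rq
  P2: Dj <- Tp -> Se -> Js <- Jr <- Rq
That exhausts the simple backdoor paths. Count: 2.

2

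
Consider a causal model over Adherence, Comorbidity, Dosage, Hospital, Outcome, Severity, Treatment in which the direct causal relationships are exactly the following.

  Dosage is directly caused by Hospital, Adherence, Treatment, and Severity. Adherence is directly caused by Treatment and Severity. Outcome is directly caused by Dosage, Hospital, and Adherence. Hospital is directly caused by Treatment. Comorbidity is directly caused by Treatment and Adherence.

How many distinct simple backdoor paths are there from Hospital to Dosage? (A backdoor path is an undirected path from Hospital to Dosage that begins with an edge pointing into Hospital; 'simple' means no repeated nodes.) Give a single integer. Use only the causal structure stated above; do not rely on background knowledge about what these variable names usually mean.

7

A backdoor path from Hospital to Dosage is any simple undirected path whose first edge points into Hospital (i.e. leaves Hospital via a parent).
Parents of Hospital: {Treatment}.
Enumerating:
  P1: Hospital <- Treatment -> Adherence <- Severity -> Dosage
  P2: Hospital <- Treatment -> Adherence -> Dosage
  P3: Hospital <- Treatment -> Adherence -> Outcome <- Dosage
  P4: Hospital <- Treatment -> Dosage
  P5: Hospital <- Treatment -> Comorbidity <- Adherence <- Severity -> Dosage
  P6: Hospital <- Treatment -> Comorbidity <- Adherence -> Dosage
  P7: Hospital <- Treatment -> Comorbidity <- Adherence -> Outcome <- Dosage
That exhausts the simple backdoor paths. Count: 7.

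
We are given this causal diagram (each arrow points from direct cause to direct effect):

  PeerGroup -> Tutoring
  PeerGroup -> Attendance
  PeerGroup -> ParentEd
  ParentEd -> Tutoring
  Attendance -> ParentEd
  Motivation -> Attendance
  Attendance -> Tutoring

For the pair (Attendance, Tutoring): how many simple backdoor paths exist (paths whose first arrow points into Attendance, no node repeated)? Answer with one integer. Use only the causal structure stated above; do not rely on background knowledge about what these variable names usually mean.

2

A backdoor path from Attendance to Tutoring is any simple undirected path whose first edge points into Attendance (i.e. leaves Attendance via a parent).
Parents of Attendance: {Motivation, PeerGroup}.
Enumerating:
  P1: Attendance <- PeerGroup -> ParentEd -> Tutoring
  P2: Attendance <- PeerGroup -> Tutoring
That exhausts the simple backdoor paths. Count: 2.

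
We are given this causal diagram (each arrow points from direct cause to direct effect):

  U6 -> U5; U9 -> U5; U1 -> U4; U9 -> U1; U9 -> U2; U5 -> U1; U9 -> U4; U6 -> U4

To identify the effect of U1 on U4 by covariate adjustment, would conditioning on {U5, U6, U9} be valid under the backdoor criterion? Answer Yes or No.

Yes

Backdoor paths from U1 to U4 (paths whose first edge points into U1):
  P1: U1 <- U9 -> U5 <- U6 -> U4
  P2: U1 <- U9 -> U4
  P3: U1 <- U5 <- U6 -> U4
  P4: U1 <- U5 <- U9 -> U4
Condition 1 (no descendant of U1 in the set): holds — descendants of U1 are {U4}; none are in {U5, U6, U9}.
Condition 2 (every backdoor path blocked by {U5, U6, U9}):
  P1: blocked at fork node U9 ∈ conditioning set.
  P2: blocked at fork node U9 ∈ conditioning set.
  P3: blocked at chain node U5 ∈ conditioning set.
  P4: blocked at chain node U5 ∈ conditioning set.
{U5, U6, U9} satisfies the backdoor criterion.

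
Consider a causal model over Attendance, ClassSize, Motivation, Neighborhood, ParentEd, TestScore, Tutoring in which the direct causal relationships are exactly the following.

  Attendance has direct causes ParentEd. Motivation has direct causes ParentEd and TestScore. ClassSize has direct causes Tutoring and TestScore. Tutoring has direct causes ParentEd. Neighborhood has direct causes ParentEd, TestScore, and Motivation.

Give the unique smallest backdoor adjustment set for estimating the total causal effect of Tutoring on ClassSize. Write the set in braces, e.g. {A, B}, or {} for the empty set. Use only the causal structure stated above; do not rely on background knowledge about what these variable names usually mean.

{}

Variables eligible for adjustment (non-descendants of Tutoring, excluding Tutoring and ClassSize): {Attendance, Motivation, Neighborhood, ParentEd, TestScore}.
Backdoor paths from Tutoring to ClassSize:
  P1: Tutoring <- ParentEd -> Motivation <- TestScore -> ClassSize
  P2: Tutoring <- ParentEd -> Motivation -> Neighborhood <- TestScore -> ClassSize
  P3: Tutoring <- ParentEd -> Neighborhood <- TestScore -> ClassSize
  P4: Tutoring <- ParentEd -> Neighborhood <- Motivation <- TestScore -> ClassSize
Each backdoor path contains an unconditioned collider, so every path is already blocked with the empty conditioning set:
  P1: blocked at collider Motivation (neither it nor any descendant is in the conditioning set).
  P2: blocked at collider Neighborhood (neither it nor any descendant is in the conditioning set).
  P3: blocked at collider Neighborhood (neither it nor any descendant is in the conditioning set).
  P4: blocked at collider Neighborhood (neither it nor any descendant is in the conditioning set).
The empty set is therefore the unique smallest valid set.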